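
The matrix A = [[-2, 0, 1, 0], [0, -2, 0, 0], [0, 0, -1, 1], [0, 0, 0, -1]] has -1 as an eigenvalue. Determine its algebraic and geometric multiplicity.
The characteristic polynomial is (x + 1)^2(x + 2)^2, so the factor x + 1 appears with exponent 2: the algebraic multiplicity is 2.

rank(A + I) = 3, so the eigenspace has dimension 4 - 3 = 1: the geometric multiplicity is 1.

Since 1 < 2, A is not diagonalizable.

algebraic multiplicity 2, geometric multiplicity 1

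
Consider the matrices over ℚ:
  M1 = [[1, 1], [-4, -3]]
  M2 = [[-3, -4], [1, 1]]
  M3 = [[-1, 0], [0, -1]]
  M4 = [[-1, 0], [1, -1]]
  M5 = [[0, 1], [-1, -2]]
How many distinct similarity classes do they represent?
2 classes: {M1, M2, M4, M5}, {M3}

Characteristic polynomials: χ_{M1} = (x + 1)^2, χ_{M2} = (x + 1)^2, χ_{M3} = (x + 1)^2, χ_{M4} = (x + 1)^2, χ_{M5} = (x + 1)^2.

{M1, M2, M4, M5}: invariant factors (x + 1)^2.

{M3}: invariant factors x + 1, x + 1.

Matrices are similar if and only if their invariant-factor lists agree; the partition into similarity classes is {M1, M2, M4, M5}, {M3}.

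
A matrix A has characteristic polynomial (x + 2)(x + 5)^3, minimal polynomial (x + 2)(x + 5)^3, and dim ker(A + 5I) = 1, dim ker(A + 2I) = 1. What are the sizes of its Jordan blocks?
Jordan blocks: (-5, 3), (-2, 1)

λ = -5: algebraic multiplicity 3 (exponent in χ_A), largest block size 3 (exponent in m_A), 1 block (geometric multiplicity). This forces block sizes [3].
λ = -2: algebraic multiplicity 1 (exponent in χ_A), largest block size 1 (exponent in m_A), 1 block (geometric multiplicity). This forces block sizes [1].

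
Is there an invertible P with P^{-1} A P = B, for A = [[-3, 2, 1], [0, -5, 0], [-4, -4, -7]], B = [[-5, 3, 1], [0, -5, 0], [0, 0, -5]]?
Two matrices over a field are similar if and only if they have the same invariant factors.

Both A and B have characteristic polynomial (x + 5)^3 and minimal polynomial (x + 5)^2. Computing further, both have invariant factors x + 5, (x + 5)^2. Hence A and B are similar.

Yes.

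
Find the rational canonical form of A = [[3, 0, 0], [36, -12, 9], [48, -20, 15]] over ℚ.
R = [[3, 0, 0], [0, 0, 0], [0, 1, 3]]

The invariant factors of A (the non-unit diagonal entries of the Smith normal form of xI - A over ℚ[x]) are x - 3, x(x - 3), each dividing the next. The characteristic polynomial is their product, x(x - 3)^2.

The rational canonical form is the block-diagonal matrix of companion matrices C(f_i):
R = [[3, 0, 0], [0, 0, 0], [0, 1, 3]].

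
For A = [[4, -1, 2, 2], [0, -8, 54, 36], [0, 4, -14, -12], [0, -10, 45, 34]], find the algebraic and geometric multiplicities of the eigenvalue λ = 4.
The characteristic polynomial is (x - 4)^4, so the factor x - 4 appears with exponent 4: the algebraic multiplicity is 4.

rank(A - 4I) = 2, so the eigenspace has dimension 4 - 2 = 2: the geometric multiplicity is 2.

Since 2 < 4, A is not diagonalizable.

algebraic multiplicity 4, geometric multiplicity 2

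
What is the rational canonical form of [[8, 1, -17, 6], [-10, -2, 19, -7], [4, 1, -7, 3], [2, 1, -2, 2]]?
R = [[0, 0, 0, 0], [1, 0, 0, 0], [0, 1, 0, 0], [0, 0, 1, 1]]

The invariant factors of A (the non-unit diagonal entries of the Smith normal form of xI - A over ℚ[x]) are x^3(x - 1), each dividing the next. The characteristic polynomial is their product, x^3(x - 1).

The rational canonical form is the block-diagonal matrix of companion matrices C(f_i):
R = [[0, 0, 0, 0], [1, 0, 0, 0], [0, 1, 0, 0], [0, 0, 1, 1]].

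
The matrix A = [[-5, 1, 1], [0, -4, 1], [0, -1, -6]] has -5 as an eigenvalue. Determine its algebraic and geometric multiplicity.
algebraic multiplicity 3, geometric multiplicity 2

The characteristic polynomial is (x + 5)^3, so the factor x + 5 appears with exponent 3: the algebraic multiplicity is 3.

rank(A + 5I) = 1, so the eigenspace has dimension 3 - 1 = 2: the geometric multiplicity is 2.

Since 2 < 3, A is not diagonalizable.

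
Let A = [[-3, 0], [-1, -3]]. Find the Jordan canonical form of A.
J = [[-3, 1], [0, -3]]

The characteristic polynomial is det(xI - A) = (x + 3)^2, so the eigenvalues are -3 (algebraic multiplicity 2).

For λ = -3: rank(A + 3I) = 1, rank((A + 3I)^2) = 0. The eigenspace has dimension 2 - 1 = 1, so there is 1 Jordan block; the rank sequence gives block sizes [2].

Assembling the blocks gives the Jordan form J above.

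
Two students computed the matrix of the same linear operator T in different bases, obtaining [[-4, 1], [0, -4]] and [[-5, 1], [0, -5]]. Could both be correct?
trace(A) = -8 but trace(B) = -10. The trace is a similarity invariant, so A and B are not similar.

No.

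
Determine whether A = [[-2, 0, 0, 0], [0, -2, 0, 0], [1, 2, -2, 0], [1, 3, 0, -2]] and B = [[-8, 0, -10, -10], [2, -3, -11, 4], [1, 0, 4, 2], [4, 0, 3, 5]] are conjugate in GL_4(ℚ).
No.

trace(A) = -8 but trace(B) = -2. The trace is a similarity invariant, so A and B are not similar.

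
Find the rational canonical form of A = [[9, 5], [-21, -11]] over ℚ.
The invariant factors of A (the non-unit diagonal entries of the Smith normal form of xI - A over ℚ[x]) are x^2 + 2x + 6, each dividing the next. The characteristic polynomial is their product, x^2 + 2x + 6.

The rational canonical form is the block-diagonal matrix of companion matrices C(f_i):
R = [[0, -6], [1, -2]].

Note the characteristic polynomial does not split into linear factors over ℚ, so A has no Jordan form over ℚ; the rational canonical form exists over any field.

R = [[0, -6], [1, -2]]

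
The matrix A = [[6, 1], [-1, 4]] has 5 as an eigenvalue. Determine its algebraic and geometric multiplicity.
algebraic multiplicity 2, geometric multiplicity 1

The characteristic polynomial is (x - 5)^2, so the factor x - 5 appears with exponent 2: the algebraic multiplicity is 2.

rank(A - 5I) = 1, so the eigenspace has dimension 2 - 1 = 1: the geometric multiplicity is 1.

Since 1 < 2, A is not diagonalizable.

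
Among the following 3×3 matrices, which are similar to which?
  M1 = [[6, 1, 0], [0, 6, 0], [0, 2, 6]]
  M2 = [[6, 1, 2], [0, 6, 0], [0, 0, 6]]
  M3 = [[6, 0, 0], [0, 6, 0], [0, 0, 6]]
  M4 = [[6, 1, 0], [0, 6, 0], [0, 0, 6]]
2 classes: {M1, M2, M4}, {M3}

Characteristic polynomials: χ_{M1} = (x - 6)^3, χ_{M2} = (x - 6)^3, χ_{M3} = (x - 6)^3, χ_{M4} = (x - 6)^3.

{M1, M2, M4}: invariant factors x - 6, (x - 6)^2.

{M3}: invariant factors x - 6, x - 6, x - 6.

Matrices are similar if and only if their invariant-factor lists agree; the partition into similarity classes is {M1, M2, M4}, {M3}.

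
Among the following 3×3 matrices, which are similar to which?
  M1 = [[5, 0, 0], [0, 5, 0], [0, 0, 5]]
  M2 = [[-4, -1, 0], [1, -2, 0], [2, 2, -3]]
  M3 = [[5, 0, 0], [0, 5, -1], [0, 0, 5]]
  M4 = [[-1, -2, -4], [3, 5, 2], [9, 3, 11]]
4 classes: {M1}, {M2}, {M3}, {M4}

Characteristic polynomials: χ_{M1} = (x - 5)^3, χ_{M2} = (x + 3)^3, χ_{M3} = (x - 5)^3, χ_{M4} = (x - 5)^3.

{M1}: invariant factors x - 5, x - 5, x - 5.

{M2}: invariant factors x + 3, (x + 3)^2.

{M3}: invariant factors x - 5, (x - 5)^2.

{M4}: invariant factors (x - 5)^3.

Matrices are similar if and only if their invariant-factor lists agree; the partition into similarity classes is {M1}, {M2}, {M3}, {M4}.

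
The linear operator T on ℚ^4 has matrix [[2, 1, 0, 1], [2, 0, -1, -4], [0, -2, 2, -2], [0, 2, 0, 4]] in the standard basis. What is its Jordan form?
J = [[2, 1, 0, 0], [0, 2, 1, 0], [0, 0, 2, 0], [0, 0, 0, 2]]

The characteristic polynomial is det(xI - A) = (x - 2)^4, so the eigenvalues are 2 (algebraic multiplicity 4).

For λ = 2: rank(A - 2I) = 2, rank((A - 2I)^2) = 1, rank((A - 2I)^3) = 0. The eigenspace has dimension 4 - 2 = 2, so there are 2 Jordan blocks; the rank sequence gives block sizes [3, 1].

Assembling the blocks gives the Jordan form J above.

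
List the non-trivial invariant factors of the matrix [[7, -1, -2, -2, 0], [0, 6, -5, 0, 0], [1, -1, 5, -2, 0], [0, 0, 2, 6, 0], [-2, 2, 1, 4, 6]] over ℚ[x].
x - 6, x - 6, (x - 6)^3

The Jordan structure of A has elementary divisors (x - 6)^3, (x - 6), (x - 6). Arranging the block sizes at each eigenvalue in decreasing order and taking row products gives the invariant factors.

Invariant factors (smallest first, each dividing the next): x - 6, x - 6, (x - 6)^3.

Check: the last factor (x - 6)^3 is the minimal polynomial, and the product (x - 6)^5 is the characteristic polynomial.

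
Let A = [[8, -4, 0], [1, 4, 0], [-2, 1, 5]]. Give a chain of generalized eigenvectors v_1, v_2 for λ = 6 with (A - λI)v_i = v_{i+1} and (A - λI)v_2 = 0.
v_1 = [[1, 0, 1]]^T, v_2 = [[2, 1, -3]]^T

We seek v_1 ∈ ker((A - 6I)^2) \ ker(A - 6I), then set v_{i+1} = (A - 6I) v_i.

One such chain is v_1 = [[1, 0, 1]]^T, v_2 = [[2, 1, -3]]^T. Check: (A - 6I) v_2 = [[0, 0, 0]]^T = 0.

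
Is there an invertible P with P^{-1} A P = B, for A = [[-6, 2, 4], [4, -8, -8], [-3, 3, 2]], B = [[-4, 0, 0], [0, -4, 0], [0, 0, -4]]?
No.

Both have characteristic polynomial (x + 4)^3, but the minimal polynomial of A is (x + 4)^2 while the minimal polynomial of B is x + 4. The minimal polynomial is a similarity invariant, so A and B are not similar.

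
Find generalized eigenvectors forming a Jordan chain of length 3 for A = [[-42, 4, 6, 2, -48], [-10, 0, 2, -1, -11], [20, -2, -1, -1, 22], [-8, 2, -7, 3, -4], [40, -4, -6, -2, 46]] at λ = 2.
We seek v_1 ∈ ker((A - 2I)^3) \ ker((A - 2I)^2), then set v_{i+1} = (A - 2I) v_i.

One such chain is v_1 = [[-3, 0, 2, 1, 3]]^T, v_2 = [[2, 0, -1, -1, -2]]^T, v_3 = [[0, 1, 0, -2, 0]]^T. Check: (A - 2I) v_3 = [[0, 0, 0, 0, 0]]^T = 0.

v_1 = [[-3, 0, 2, 1, 3]]^T, v_2 = [[2, 0, -1, -1, -2]]^T, v_3 = [[0, 1, 0, -2, 0]]^T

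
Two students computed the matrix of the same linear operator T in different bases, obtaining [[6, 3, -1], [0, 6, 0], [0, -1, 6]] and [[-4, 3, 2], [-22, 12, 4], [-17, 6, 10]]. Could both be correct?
Two matrices over a field are similar if and only if they have the same invariant factors.

Both A and B have characteristic polynomial (x - 6)^3 and minimal polynomial (x - 6)^3. Computing further, both have invariant factors (x - 6)^3. Hence A and B are similar.

Yes.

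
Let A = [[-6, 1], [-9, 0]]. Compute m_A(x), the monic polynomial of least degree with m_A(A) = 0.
The characteristic polynomial factors as (x + 3)^2. The minimal polynomial is ∏(x - λ)^{k_λ} where k_λ is the size of the largest Jordan block at λ.

For λ = -3: rank(A + 3I) = 1, and the largest Jordan block has size 2 (the smallest k with rank((A + 3I)^k) = rank((A + 3I)^(k+1))).

So m_A(x) = (x + 3)^2.

m_A(x) = (x + 3)^2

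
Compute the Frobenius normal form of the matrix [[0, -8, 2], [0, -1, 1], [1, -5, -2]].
The invariant factors of A (the non-unit diagonal entries of the Smith normal form of xI - A over ℚ[x]) are (x + 2)(x^2 + x + 3), each dividing the next. The characteristic polynomial is their product, (x + 2)(x^2 + x + 3).

The rational canonical form is the block-diagonal matrix of companion matrices C(f_i):
R = [[0, 0, -6], [1, 0, -5], [0, 1, -3]].

Note the characteristic polynomial does not split into linear factors over ℚ, so A has no Jordan form over ℚ; the rational canonical form exists over any field.

R = [[0, 0, -6], [1, 0, -5], [0, 1, -3]]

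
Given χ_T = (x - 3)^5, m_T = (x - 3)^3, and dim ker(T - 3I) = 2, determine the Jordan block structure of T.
Jordan blocks: (3, 3), (3, 2)

λ = 3: algebraic multiplicity 5 (exponent in χ_T), largest block size 3 (exponent in m_T), 2 blocks (geometric multiplicity). These force block sizes [3, 2].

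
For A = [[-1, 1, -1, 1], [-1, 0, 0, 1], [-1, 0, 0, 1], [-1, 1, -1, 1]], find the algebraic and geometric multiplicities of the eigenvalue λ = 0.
The characteristic polynomial is x^4, so the factor x appears with exponent 4: the algebraic multiplicity is 4.

rank(A) = 2, so the eigenspace has dimension 4 - 2 = 2: the geometric multiplicity is 2.

Since 2 < 4, A is not diagonalizable.

algebraic multiplicity 4, geometric multiplicity 2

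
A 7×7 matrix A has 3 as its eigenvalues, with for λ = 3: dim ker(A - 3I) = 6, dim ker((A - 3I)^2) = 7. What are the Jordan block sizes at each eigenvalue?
Jordan blocks: (3, 2), (3, 1), (3, 1), (3, 1), (3, 1), (3, 1)

λ = 3: successive nullity increments [6, 1] count blocks of size ≥ k; block sizes are [2, 1, 1, 1, 1, 1].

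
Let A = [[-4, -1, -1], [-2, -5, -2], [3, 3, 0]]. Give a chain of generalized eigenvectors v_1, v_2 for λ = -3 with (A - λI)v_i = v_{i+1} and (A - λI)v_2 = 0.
We seek v_1 ∈ ker((A + 3I)^2) \ ker(A + 3I), then set v_{i+1} = (A + 3I) v_i.

One such chain is v_1 = [[0, 1, -2]]^T, v_2 = [[1, 2, -3]]^T. Check: (A + 3I) v_2 = [[0, 0, 0]]^T = 0.

v_1 = [[0, 1, -2]]^T, v_2 = [[1, 2, -3]]^T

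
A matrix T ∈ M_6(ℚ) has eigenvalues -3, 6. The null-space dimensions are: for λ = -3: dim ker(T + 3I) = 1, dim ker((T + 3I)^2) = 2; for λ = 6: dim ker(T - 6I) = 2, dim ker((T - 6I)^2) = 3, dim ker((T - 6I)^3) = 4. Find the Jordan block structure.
Jordan blocks: (-3, 2), (6, 3), (6, 1)

λ = -3: successive nullity increments [1, 1] count blocks of size ≥ k; block sizes are [2].
λ = 6: successive nullity increments [2, 1, 1] count blocks of size ≥ k; block sizes are [3, 1].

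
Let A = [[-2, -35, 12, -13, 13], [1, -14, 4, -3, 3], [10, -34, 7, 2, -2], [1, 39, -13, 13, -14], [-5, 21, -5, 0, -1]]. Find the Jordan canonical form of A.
J = [[-1, 1, 0, 0, 0], [0, -1, 0, 0, 0], [0, 0, -1, 0, 0], [0, 0, 0, 3, 1], [0, 0, 0, 0, 3]]

The characteristic polynomial is det(xI - A) = (x - 3)^2(x + 1)^3, so the eigenvalues are -1 (algebraic multiplicity 3), 3 (algebraic multiplicity 2).

For λ = -1: rank(A + I) = 3, rank((A + I)^2) = 2. The eigenspace has dimension 5 - 3 = 2, so there are 2 Jordan blocks; the rank sequence gives block sizes [2, 1].

For λ = 3: rank(A - 3I) = 4, rank((A - 3I)^2) = 3. The eigenspace has dimension 5 - 4 = 1, so there is 1 Jordan block; the rank sequence gives block sizes [2].

Assembling the blocks gives the Jordan form J above.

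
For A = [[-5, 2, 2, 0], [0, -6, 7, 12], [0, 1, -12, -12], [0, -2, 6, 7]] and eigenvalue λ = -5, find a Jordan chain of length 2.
v_1 = [[-2, 2, -1, 1]]^T, v_2 = [[2, 3, -3, 2]]^T

We seek v_1 ∈ ker((A + 5I)^2) \ ker(A + 5I), then set v_{i+1} = (A + 5I) v_i.

One such chain is v_1 = [[-2, 2, -1, 1]]^T, v_2 = [[2, 3, -3, 2]]^T. Check: (A + 5I) v_2 = [[0, 0, 0, 0]]^T = 0.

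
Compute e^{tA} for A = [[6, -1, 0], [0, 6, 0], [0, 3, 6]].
A has Jordan form J = [[6, 1, 0], [0, 6, 0], [0, 0, 6]] with A = PJP^{-1}, so e^{tA} = P e^{tJ} P^{-1}.

For a Jordan block J_k(λ), e^{tJ_k(λ)} = e^{λt} · (I + tN + t^2 N^2/2! + ... + t^{k-1} N^{k-1}/(k-1)!) where N is the nilpotent superdiagonal part.

Assembling the blocks and conjugating back gives the entries of e^{tA} as shown above.

e^{tA} = [[e^{6*t}, -t*e^{6*t}, 0], [0, e^{6*t}, 0], [0, 3*t*e^{6*t}, e^{6*t}]]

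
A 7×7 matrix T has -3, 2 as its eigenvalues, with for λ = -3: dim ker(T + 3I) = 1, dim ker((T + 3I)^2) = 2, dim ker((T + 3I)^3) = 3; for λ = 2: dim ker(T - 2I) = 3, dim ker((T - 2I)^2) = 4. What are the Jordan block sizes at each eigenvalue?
Jordan blocks: (-3, 3), (2, 2), (2, 1), (2, 1)

λ = -3: successive nullity increments [1, 1, 1] count blocks of size ≥ k; block sizes are [3].
λ = 2: successive nullity increments [3, 1] count blocks of size ≥ k; block sizes are [2, 1, 1].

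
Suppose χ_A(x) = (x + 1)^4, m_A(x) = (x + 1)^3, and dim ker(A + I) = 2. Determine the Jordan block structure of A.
λ = -1: algebraic multiplicity 4 (exponent in χ_A), largest block size 3 (exponent in m_A), 2 blocks (geometric multiplicity). These force block sizes [3, 1].

Jordan blocks: (-1, 3), (-1, 1)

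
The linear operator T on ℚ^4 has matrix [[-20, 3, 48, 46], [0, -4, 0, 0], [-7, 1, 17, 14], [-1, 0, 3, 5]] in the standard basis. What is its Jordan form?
The characteristic polynomial is det(xI - A) = (x - 3)^2(x + 4)^2, so the eigenvalues are -4 (algebraic multiplicity 2), 3 (algebraic multiplicity 2).

For λ = -4: rank(A + 4I) = 3, rank((A + 4I)^2) = 2. The eigenspace has dimension 4 - 3 = 1, so there is 1 Jordan block; the rank sequence gives block sizes [2].

For λ = 3: rank(A - 3I) = 3, rank((A - 3I)^2) = 2. The eigenspace has dimension 4 - 3 = 1, so there is 1 Jordan block; the rank sequence gives block sizes [2].

Assembling the blocks gives the Jordan form J above.

J = [[-4, 1, 0, 0], [0, -4, 0, 0], [0, 0, 3, 1], [0, 0, 0, 3]]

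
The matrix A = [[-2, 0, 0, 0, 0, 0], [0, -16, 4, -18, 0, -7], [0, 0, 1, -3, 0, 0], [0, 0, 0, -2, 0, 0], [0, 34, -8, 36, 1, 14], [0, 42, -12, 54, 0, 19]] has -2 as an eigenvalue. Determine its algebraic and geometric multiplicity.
The characteristic polynomial is (x - 5)(x - 1)^2(x + 2)^3, so the factor x + 2 appears with exponent 3: the algebraic multiplicity is 3.

rank(A + 2I) = 3, so the eigenspace has dimension 6 - 3 = 3: the geometric multiplicity is 3.

algebraic multiplicity 3, geometric multiplicity 3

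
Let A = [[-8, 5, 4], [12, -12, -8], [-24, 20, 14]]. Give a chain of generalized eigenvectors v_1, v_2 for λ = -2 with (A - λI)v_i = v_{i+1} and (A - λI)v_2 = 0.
v_1 = [[0, 1, -1]]^T, v_2 = [[1, -2, 4]]^T

We seek v_1 ∈ ker((A + 2I)^2) \ ker(A + 2I), then set v_{i+1} = (A + 2I) v_i.

One such chain is v_1 = [[0, 1, -1]]^T, v_2 = [[1, -2, 4]]^T. Check: (A + 2I) v_2 = [[0, 0, 0]]^T = 0.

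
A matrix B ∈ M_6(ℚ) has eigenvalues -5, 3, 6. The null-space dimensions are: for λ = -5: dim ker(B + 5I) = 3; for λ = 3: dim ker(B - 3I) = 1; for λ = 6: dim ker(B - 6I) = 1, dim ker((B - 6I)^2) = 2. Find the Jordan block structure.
Jordan blocks: (-5, 1), (-5, 1), (-5, 1), (3, 1), (6, 2)

λ = -5: successive nullity increments [3] count blocks of size ≥ k; block sizes are [1, 1, 1].
λ = 3: successive nullity increments [1] count blocks of size ≥ k; block sizes are [1].
λ = 6: successive nullity increments [1, 1] count blocks of size ≥ k; block sizes are [2].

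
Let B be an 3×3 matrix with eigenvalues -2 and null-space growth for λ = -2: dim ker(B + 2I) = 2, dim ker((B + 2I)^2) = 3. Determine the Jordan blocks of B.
λ = -2: successive nullity increments [2, 1] count blocks of size ≥ k; block sizes are [2, 1].

Jordan blocks: (-2, 2), (-2, 1)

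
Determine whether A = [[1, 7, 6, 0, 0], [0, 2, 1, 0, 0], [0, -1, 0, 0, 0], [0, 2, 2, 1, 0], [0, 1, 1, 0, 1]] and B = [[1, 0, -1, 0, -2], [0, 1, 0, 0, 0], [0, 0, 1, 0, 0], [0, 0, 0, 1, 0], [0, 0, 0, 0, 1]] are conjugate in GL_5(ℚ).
No.

Both have characteristic polynomial (x - 1)^5, but the minimal polynomial of A is (x - 1)^3 while the minimal polynomial of B is (x - 1)^2. The minimal polynomial is a similarity invariant, so A and B are not similar.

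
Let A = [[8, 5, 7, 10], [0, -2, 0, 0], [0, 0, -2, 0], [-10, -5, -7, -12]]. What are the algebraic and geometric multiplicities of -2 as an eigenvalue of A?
algebraic multiplicity 4, geometric multiplicity 3

The characteristic polynomial is (x + 2)^4, so the factor x + 2 appears with exponent 4: the algebraic multiplicity is 4.

rank(A + 2I) = 1, so the eigenspace has dimension 4 - 1 = 3: the geometric multiplicity is 3.

Since 3 < 4, A is not diagonalizable.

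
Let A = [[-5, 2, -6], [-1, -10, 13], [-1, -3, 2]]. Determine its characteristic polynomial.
xI - A = [[x + 5, -2, 6], [1, x + 10, -13], [1, 3, x - 2]].

Expanding det(xI - A) along the first row:
det(xI - A) = + (x + 5)·det([[x + 10, -13], [3, x - 2]]) - (-2)·det([[1, -13], [1, x - 2]]) + (6)·det([[1, x + 10], [1, 3]]).

Evaluating gives χ_A(x) = x^3 + 13x^2 + 55x + 75 = (x + 3)(x + 5)^2.

χ_A(x) = (x + 3)(x + 5)^2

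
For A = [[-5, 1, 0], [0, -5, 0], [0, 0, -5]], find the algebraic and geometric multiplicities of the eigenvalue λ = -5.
The characteristic polynomial is (x + 5)^3, so the factor x + 5 appears with exponent 3: the algebraic multiplicity is 3.

rank(A + 5I) = 1, so the eigenspace has dimension 3 - 1 = 2: the geometric multiplicity is 2.

Since 2 < 3, A is not diagonalizable.

algebraic multiplicity 3, geometric multiplicity 2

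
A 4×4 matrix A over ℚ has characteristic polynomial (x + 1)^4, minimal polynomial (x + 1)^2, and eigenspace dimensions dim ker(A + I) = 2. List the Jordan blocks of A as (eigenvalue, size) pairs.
Jordan blocks: (-1, 2), (-1, 2)

λ = -1: algebraic multiplicity 4 (exponent in χ_A), largest block size 2 (exponent in m_A), 2 blocks (geometric multiplicity). These force block sizes [2, 2].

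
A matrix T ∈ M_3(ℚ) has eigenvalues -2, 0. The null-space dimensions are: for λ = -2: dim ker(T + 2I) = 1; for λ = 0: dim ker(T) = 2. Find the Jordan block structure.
Jordan blocks: (-2, 1), (0, 1), (0, 1)

λ = -2: successive nullity increments [1] count blocks of size ≥ k; block sizes are [1].
λ = 0: successive nullity increments [2] count blocks of size ≥ k; block sizes are [1, 1].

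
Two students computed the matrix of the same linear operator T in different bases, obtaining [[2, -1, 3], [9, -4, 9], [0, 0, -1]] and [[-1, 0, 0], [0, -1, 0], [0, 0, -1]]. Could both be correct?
Both have characteristic polynomial (x + 1)^3, but the minimal polynomial of A is (x + 1)^2 while the minimal polynomial of B is x + 1. The minimal polynomial is a similarity invariant, so A and B are not similar.

No.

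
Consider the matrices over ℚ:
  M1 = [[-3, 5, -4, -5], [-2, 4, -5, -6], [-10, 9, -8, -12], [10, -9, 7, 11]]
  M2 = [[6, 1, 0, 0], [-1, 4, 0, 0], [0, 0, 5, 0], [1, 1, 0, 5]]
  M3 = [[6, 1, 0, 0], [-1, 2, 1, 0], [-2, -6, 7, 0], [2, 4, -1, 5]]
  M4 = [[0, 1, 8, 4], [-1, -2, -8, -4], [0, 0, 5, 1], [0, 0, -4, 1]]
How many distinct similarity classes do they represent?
Characteristic polynomials: χ_{M1} = (x - 3)^2(x + 1)^2, χ_{M2} = (x - 5)^4, χ_{M3} = (x - 5)^4, χ_{M4} = (x - 3)^2(x + 1)^2.

{M1, M4}: invariant factors (x - 3)^2(x + 1)^2.

{M2}: invariant factors x - 5, x - 5, (x - 5)^2.

{M3}: invariant factors x - 5, (x - 5)^3.

Matrices are similar if and only if their invariant-factor lists agree; the partition into similarity classes is {M1, M4}, {M2}, {M3}.

3 classes: {M1, M4}, {M2}, {M3}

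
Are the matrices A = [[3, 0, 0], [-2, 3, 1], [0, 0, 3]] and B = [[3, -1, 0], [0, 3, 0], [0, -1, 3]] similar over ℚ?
Two matrices over a field are similar if and only if they have the same invariant factors.

Both A and B have characteristic polynomial (x - 3)^3 and minimal polynomial (x - 3)^2. Computing further, both have invariant factors x - 3, (x - 3)^2. Hence A and B are similar.

Yes.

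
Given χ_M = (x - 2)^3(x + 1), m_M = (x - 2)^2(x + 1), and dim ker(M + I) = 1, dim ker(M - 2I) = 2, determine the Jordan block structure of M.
Jordan blocks: (-1, 1), (2, 2), (2, 1)

λ = -1: algebraic multiplicity 1 (exponent in χ_M), largest block size 1 (exponent in m_M), 1 block (geometric multiplicity). This forces block sizes [1].
λ = 2: algebraic multiplicity 3 (exponent in χ_M), largest block size 2 (exponent in m_M), 2 blocks (geometric multiplicity). These force block sizes [2, 1].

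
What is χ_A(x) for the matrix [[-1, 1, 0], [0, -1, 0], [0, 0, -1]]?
χ_A(x) = (x + 1)^3

xI - A = [[x + 1, -1, 0], [0, x + 1, 0], [0, 0, x + 1]].

Expanding det(xI - A) along the first row:
det(xI - A) = + (x + 1)·det([[x + 1, 0], [0, x + 1]]) - (-1)·det([[0, 0], [0, x + 1]]) + (0)·det([[0, x + 1], [0, 0]]).

Evaluating gives χ_A(x) = x^3 + 3x^2 + 3x + 1 = (x + 1)^3.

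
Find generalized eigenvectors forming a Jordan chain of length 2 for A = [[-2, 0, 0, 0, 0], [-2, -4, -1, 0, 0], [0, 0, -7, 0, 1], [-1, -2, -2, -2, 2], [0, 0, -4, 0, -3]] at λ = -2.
v_1 = [[1, -1, 0, -1, 0]]^T, v_2 = [[0, 0, 0, 1, 0]]^T

We seek v_1 ∈ ker((A + 2I)^2) \ ker(A + 2I), then set v_{i+1} = (A + 2I) v_i.

One such chain is v_1 = [[1, -1, 0, -1, 0]]^T, v_2 = [[0, 0, 0, 1, 0]]^T. Check: (A + 2I) v_2 = [[0, 0, 0, 0, 0]]^T = 0.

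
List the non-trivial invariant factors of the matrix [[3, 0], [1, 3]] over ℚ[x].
(x - 3)^2

The Jordan structure of A has elementary divisors (x - 3)^2. Arranging the block sizes at each eigenvalue in decreasing order and taking row products gives the invariant factors.

Invariant factors (smallest first, each dividing the next): (x - 3)^2.

Check: the last factor (x - 3)^2 is the minimal polynomial, and the product (x - 3)^2 is the characteristic polynomial.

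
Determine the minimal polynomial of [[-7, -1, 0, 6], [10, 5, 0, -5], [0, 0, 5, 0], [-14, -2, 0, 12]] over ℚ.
m_A(x) = x(x - 5)^2

The characteristic polynomial factors as x(x - 5)^3. The minimal polynomial is ∏(x - λ)^{k_λ} where k_λ is the size of the largest Jordan block at λ.

For λ = 0: rank(A) = 3, and the largest Jordan block has size 1 (the smallest k with rank(A^k) = rank(A^(k+1))).
For λ = 5: rank(A - 5I) = 2, and the largest Jordan block has size 2 (the smallest k with rank((A - 5I)^k) = rank((A - 5I)^(k+1))).

So m_A(x) = x(x - 5)^2.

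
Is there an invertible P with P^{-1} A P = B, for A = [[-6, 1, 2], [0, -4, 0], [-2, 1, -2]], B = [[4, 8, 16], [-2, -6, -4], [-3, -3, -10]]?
Two matrices over a field are similar if and only if they have the same invariant factors.

Both A and B have characteristic polynomial (x + 4)^3 and minimal polynomial (x + 4)^2. Computing further, both have invariant factors x + 4, (x + 4)^2. Hence A and B are similar.

Yes.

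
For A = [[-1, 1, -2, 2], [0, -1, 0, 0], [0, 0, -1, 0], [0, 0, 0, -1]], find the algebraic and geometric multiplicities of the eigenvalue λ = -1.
The characteristic polynomial is (x + 1)^4, so the factor x + 1 appears with exponent 4: the algebraic multiplicity is 4.

rank(A + I) = 1, so the eigenspace has dimension 4 - 1 = 3: the geometric multiplicity is 3.

Since 3 < 4, A is not diagonalizable.

algebraic multiplicity 4, geometric multiplicity 3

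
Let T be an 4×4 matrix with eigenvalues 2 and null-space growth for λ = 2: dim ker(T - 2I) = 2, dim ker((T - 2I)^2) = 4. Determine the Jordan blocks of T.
Jordan blocks: (2, 2), (2, 2)

λ = 2: successive nullity increments [2, 2] count blocks of size ≥ k; block sizes are [2, 2].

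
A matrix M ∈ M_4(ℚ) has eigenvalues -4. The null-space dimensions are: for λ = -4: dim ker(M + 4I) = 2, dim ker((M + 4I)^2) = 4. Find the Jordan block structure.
Jordan blocks: (-4, 2), (-4, 2)

λ = -4: successive nullity increments [2, 2] count blocks of size ≥ k; block sizes are [2, 2].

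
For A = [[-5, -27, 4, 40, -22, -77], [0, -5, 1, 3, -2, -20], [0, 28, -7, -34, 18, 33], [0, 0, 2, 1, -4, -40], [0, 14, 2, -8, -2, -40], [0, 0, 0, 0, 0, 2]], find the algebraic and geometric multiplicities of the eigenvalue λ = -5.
algebraic multiplicity 4, geometric multiplicity 2

The characteristic polynomial is (x - 2)^2(x + 5)^4, so the factor x + 5 appears with exponent 4: the algebraic multiplicity is 4.

rank(A + 5I) = 4, so the eigenspace has dimension 6 - 4 = 2: the geometric multiplicity is 2.

Since 2 < 4, A is not diagonalizable.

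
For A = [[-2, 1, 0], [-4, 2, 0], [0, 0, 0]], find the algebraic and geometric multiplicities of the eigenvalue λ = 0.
The characteristic polynomial is x^3, so the factor x appears with exponent 3: the algebraic multiplicity is 3.

rank(A) = 1, so the eigenspace has dimension 3 - 1 = 2: the geometric multiplicity is 2.

Since 2 < 3, A is not diagonalizable.

algebraic multiplicity 3, geometric multiplicity 2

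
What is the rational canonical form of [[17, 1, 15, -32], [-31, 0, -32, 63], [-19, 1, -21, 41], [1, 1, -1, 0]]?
R = [[0, 0, 0, 16], [1, 0, 0, 0], [0, 1, 0, -1], [0, 0, 1, -4]]

The invariant factors of A (the non-unit diagonal entries of the Smith normal form of xI - A over ℚ[x]) are (x + 4)(x^3 + x - 4), each dividing the next. The characteristic polynomial is their product, (x + 4)(x^3 + x - 4).

The rational canonical form is the block-diagonal matrix of companion matrices C(f_i):
R = [[0, 0, 0, 16], [1, 0, 0, 0], [0, 1, 0, -1], [0, 0, 1, -4]].

Note the characteristic polynomial does not split into linear factors over ℚ, so A has no Jordan form over ℚ; the rational canonical form exists over any field.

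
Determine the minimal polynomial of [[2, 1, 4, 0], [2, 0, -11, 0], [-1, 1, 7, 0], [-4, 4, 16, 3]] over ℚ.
m_A(x) = (x - 3)^3

The characteristic polynomial factors as (x - 3)^4. The minimal polynomial is ∏(x - λ)^{k_λ} where k_λ is the size of the largest Jordan block at λ.

For λ = 3: rank(A - 3I) = 2, and the largest Jordan block has size 3 (the smallest k with rank((A - 3I)^k) = rank((A - 3I)^(k+1))).

So m_A(x) = (x - 3)^3.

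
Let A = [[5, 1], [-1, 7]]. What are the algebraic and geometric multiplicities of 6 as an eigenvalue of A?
algebraic multiplicity 2, geometric multiplicity 1

The characteristic polynomial is (x - 6)^2, so the factor x - 6 appears with exponent 2: the algebraic multiplicity is 2.

rank(A - 6I) = 1, so the eigenspace has dimension 2 - 1 = 1: the geometric multiplicity is 1.

Since 1 < 2, A is not diagonalizable.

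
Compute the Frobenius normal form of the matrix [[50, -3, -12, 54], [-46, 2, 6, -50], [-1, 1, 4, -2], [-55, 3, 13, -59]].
The invariant factors of A (the non-unit diagonal entries of the Smith normal form of xI - A over ℚ[x]) are (x - 2)(x + 5)(x^2 + 4), each dividing the next. The characteristic polynomial is their product, (x - 2)(x + 5)(x^2 + 4).

The rational canonical form is the block-diagonal matrix of companion matrices C(f_i):
R = [[0, 0, 0, 40], [1, 0, 0, -12], [0, 1, 0, 6], [0, 0, 1, -3]].

Note the characteristic polynomial does not split into linear factors over ℚ, so A has no Jordan form over ℚ; the rational canonical form exists over any field.

R = [[0, 0, 0, 40], [1, 0, 0, -12], [0, 1, 0, 6], [0, 0, 1, -3]]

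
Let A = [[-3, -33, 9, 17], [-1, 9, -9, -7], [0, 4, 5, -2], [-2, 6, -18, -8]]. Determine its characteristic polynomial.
χ_A(x) = (x - 6)(x - 5)(x + 4)^2

xI - A = [[x + 3, 33, -9, -17], [1, x - 9, 9, 7], [0, -4, x - 5, 2], [2, -6, 18, x + 8]].

Expanding det(xI - A) along the first row:
det(xI - A) = + (x + 3)·det([[x - 9, 9, 7], [-4, x - 5, 2], [-6, 18, x + 8]]) - (33)·det([[1, 9, 7], [0, x - 5, 2], [2, 18, x + 8]]) + (-9)·det([[1, x - 9, 7], [0, -4, 2], [2, -6, x + 8]]) - (-17)·det([[1, x - 9, 9], [0, -4, x - 5], [2, -6, 18]]).

Evaluating gives χ_A(x) = x^4 - 3x^3 - 42x^2 + 64x + 480 = (x - 6)(x - 5)(x + 4)^2.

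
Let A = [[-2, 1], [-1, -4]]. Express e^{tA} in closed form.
e^{tA} = [[(t + 1)*e^{-3*t}, t*e^{-3*t}], [-t*e^{-3*t}, (1 - t)*e^{-3*t}]]

A has Jordan form J = [[-3, 1], [0, -3]] with A = PJP^{-1}, so e^{tA} = P e^{tJ} P^{-1}.

For a Jordan block J_k(λ), e^{tJ_k(λ)} = e^{λt} · (I + tN + t^2 N^2/2! + ... + t^{k-1} N^{k-1}/(k-1)!) where N is the nilpotent superdiagonal part.

Assembling the blocks and conjugating back gives the entries of e^{tA} as shown above.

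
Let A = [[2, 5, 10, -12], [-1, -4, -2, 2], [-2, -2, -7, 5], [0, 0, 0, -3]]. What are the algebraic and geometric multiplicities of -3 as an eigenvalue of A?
algebraic multiplicity 4, geometric multiplicity 2

The characteristic polynomial is (x + 3)^4, so the factor x + 3 appears with exponent 4: the algebraic multiplicity is 4.

rank(A + 3I) = 2, so the eigenspace has dimension 4 - 2 = 2: the geometric multiplicity is 2.

Since 2 < 4, A is not diagonalizable.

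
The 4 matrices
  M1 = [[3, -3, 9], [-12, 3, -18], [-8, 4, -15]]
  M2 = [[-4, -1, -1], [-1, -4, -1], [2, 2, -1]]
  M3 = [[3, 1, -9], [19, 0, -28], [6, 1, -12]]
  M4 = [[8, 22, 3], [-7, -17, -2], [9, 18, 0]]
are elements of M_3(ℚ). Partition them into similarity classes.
Characteristic polynomials: χ_{M1} = (x + 3)^3, χ_{M2} = (x + 3)^3, χ_{M3} = (x + 3)^3, χ_{M4} = (x + 3)^3.

{M1, M2}: invariant factors x + 3, (x + 3)^2.

{M3, M4}: invariant factors (x + 3)^3.

Matrices are similar if and only if their invariant-factor lists agree; the partition into similarity classes is {M1, M2}, {M3, M4}.

2 classes: {M1, M2}, {M3, M4}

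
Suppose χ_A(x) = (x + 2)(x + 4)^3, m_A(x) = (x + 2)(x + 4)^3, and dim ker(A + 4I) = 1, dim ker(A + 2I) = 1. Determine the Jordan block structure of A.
Jordan blocks: (-4, 3), (-2, 1)

λ = -4: algebraic multiplicity 3 (exponent in χ_A), largest block size 3 (exponent in m_A), 1 block (geometric multiplicity). This forces block sizes [3].
λ = -2: algebraic multiplicity 1 (exponent in χ_A), largest block size 1 (exponent in m_A), 1 block (geometric multiplicity). This forces block sizes [1].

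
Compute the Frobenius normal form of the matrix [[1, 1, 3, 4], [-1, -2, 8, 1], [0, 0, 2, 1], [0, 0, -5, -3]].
R = [[0, 1, 0, 0], [1, -1, 0, 0], [0, 0, 0, 1], [0, 0, 1, -1]]

The invariant factors of A (the non-unit diagonal entries of the Smith normal form of xI - A over ℚ[x]) are x^2 + x - 1, x^2 + x - 1, each dividing the next. The characteristic polynomial is their product, (x^2 + x - 1)^2.

The rational canonical form is the block-diagonal matrix of companion matrices C(f_i):
R = [[0, 1, 0, 0], [1, -1, 0, 0], [0, 0, 0, 1], [0, 0, 1, -1]].

Note the characteristic polynomial does not split into linear factors over ℚ, so A has no Jordan form over ℚ; the rational canonical form exists over any field.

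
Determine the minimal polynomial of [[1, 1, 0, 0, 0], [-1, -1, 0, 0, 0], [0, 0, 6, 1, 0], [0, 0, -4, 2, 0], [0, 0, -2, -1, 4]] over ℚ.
m_A(x) = x^2(x - 4)^2

The characteristic polynomial factors as x^2(x - 4)^3. The minimal polynomial is ∏(x - λ)^{k_λ} where k_λ is the size of the largest Jordan block at λ.

For λ = 0: rank(A) = 4, and the largest Jordan block has size 2 (the smallest k with rank(A^k) = rank(A^(k+1))).
For λ = 4: rank(A - 4I) = 3, and the largest Jordan block has size 2 (the smallest k with rank((A - 4I)^k) = rank((A - 4I)^(k+1))).

So m_A(x) = x^2(x - 4)^2.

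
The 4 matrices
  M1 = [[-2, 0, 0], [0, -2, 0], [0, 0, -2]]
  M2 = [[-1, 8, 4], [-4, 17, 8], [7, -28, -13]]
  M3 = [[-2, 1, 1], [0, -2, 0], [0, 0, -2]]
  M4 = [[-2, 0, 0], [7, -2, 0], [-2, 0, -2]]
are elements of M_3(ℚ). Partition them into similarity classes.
3 classes: {M1}, {M2}, {M3, M4}

Characteristic polynomials: χ_{M1} = (x + 2)^3, χ_{M2} = (x - 1)^3, χ_{M3} = (x + 2)^3, χ_{M4} = (x + 2)^3.

{M1}: invariant factors x + 2, x + 2, x + 2.

{M2}: invariant factors x - 1, (x - 1)^2.

{M3, M4}: invariant factors x + 2, (x + 2)^2.

Matrices are similar if and only if their invariant-factor lists agree; the partition into similarity classes is {M1}, {M2}, {M3, M4}.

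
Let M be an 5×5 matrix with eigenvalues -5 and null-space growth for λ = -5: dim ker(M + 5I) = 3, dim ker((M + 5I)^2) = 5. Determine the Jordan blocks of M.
λ = -5: successive nullity increments [3, 2] count blocks of size ≥ k; block sizes are [2, 2, 1].

Jordan blocks: (-5, 2), (-5, 2), (-5, 1)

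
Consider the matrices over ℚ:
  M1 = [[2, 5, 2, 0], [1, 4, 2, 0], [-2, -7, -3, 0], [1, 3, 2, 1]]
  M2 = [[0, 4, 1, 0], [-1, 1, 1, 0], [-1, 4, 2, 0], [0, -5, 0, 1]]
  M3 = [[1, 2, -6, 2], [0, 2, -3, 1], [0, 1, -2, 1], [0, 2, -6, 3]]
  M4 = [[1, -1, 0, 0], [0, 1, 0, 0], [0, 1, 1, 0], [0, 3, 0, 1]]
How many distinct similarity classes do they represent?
Characteristic polynomials: χ_{M1} = (x - 1)^4, χ_{M2} = (x - 1)^4, χ_{M3} = (x - 1)^4, χ_{M4} = (x - 1)^4.

{M1, M2}: invariant factors x - 1, (x - 1)^3.

{M3, M4}: invariant factors x - 1, x - 1, (x - 1)^2.

Matrices are similar if and only if their invariant-factor lists agree; the partition into similarity classes is {M1, M2}, {M3, M4}.

2 classes: {M1, M2}, {M3, M4}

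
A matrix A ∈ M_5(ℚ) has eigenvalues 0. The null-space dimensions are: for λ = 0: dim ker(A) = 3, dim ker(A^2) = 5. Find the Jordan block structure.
λ = 0: successive nullity increments [3, 2] count blocks of size ≥ k; block sizes are [2, 2, 1].

Jordan blocks: (0, 2), (0, 2), (0, 1)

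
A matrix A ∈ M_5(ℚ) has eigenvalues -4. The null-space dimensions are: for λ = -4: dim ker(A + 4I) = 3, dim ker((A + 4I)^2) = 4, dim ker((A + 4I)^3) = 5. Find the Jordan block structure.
λ = -4: successive nullity increments [3, 1, 1] count blocks of size ≥ k; block sizes are [3, 1, 1].

Jordan blocks: (-4, 3), (-4, 1), (-4, 1)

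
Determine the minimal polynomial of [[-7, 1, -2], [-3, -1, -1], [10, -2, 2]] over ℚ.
m_A(x) = (x + 2)^3

The characteristic polynomial factors as (x + 2)^3. The minimal polynomial is ∏(x - λ)^{k_λ} where k_λ is the size of the largest Jordan block at λ.

For λ = -2: rank(A + 2I) = 2, and the largest Jordan block has size 3 (the smallest k with rank((A + 2I)^k) = rank((A + 2I)^(k+1))).

So m_A(x) = (x + 2)^3.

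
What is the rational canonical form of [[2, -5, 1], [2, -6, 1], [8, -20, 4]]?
The invariant factors of A (the non-unit diagonal entries of the Smith normal form of xI - A over ℚ[x]) are x(x^2 - 6), each dividing the next. The characteristic polynomial is their product, x(x^2 - 6).

The rational canonical form is the block-diagonal matrix of companion matrices C(f_i):
R = [[0, 0, 0], [1, 0, 6], [0, 1, 0]].

Note the characteristic polynomial does not split into linear factors over ℚ, so A has no Jordan form over ℚ; the rational canonical form exists over any field.

R = [[0, 0, 0], [1, 0, 6], [0, 1, 0]]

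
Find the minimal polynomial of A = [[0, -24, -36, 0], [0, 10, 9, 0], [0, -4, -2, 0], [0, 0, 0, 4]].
m_A(x) = x(x - 4)^2

The characteristic polynomial factors as x(x - 4)^3. The minimal polynomial is ∏(x - λ)^{k_λ} where k_λ is the size of the largest Jordan block at λ.

For λ = 0: rank(A) = 3, and the largest Jordan block has size 1 (the smallest k with rank(A^k) = rank(A^(k+1))).
For λ = 4: rank(A - 4I) = 2, and the largest Jordan block has size 2 (the smallest k with rank((A - 4I)^k) = rank((A - 4I)^(k+1))).

So m_A(x) = x(x - 4)^2.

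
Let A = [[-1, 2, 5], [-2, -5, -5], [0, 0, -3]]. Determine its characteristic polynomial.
χ_A(x) = (x + 3)^3

xI - A = [[x + 1, -2, -5], [2, x + 5, 5], [0, 0, x + 3]].

Expanding det(xI - A) along the first row:
det(xI - A) = + (x + 1)·det([[x + 5, 5], [0, x + 3]]) - (-2)·det([[2, 5], [0, x + 3]]) + (-5)·det([[2, x + 5], [0, 0]]).

Evaluating gives χ_A(x) = x^3 + 9x^2 + 27x + 27 = (x + 3)^3.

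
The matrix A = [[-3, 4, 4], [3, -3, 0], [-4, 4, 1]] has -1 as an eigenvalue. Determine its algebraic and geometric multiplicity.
algebraic multiplicity 2, geometric multiplicity 1

The characteristic polynomial is (x + 1)^2(x + 3), so the factor x + 1 appears with exponent 2: the algebraic multiplicity is 2.

rank(A + I) = 2, so the eigenspace has dimension 3 - 2 = 1: the geometric multiplicity is 1.

Since 1 < 2, A is not diagonalizable.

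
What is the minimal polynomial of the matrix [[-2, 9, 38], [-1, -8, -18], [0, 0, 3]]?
m_A(x) = (x - 3)(x + 5)^2

The characteristic polynomial factors as (x - 3)(x + 5)^2. The minimal polynomial is ∏(x - λ)^{k_λ} where k_λ is the size of the largest Jordan block at λ.

For λ = -5: rank(A + 5I) = 2, and the largest Jordan block has size 2 (the smallest k with rank((A + 5I)^k) = rank((A + 5I)^(k+1))).
For λ = 3: rank(A - 3I) = 2, and the largest Jordan block has size 1 (the smallest k with rank((A - 3I)^k) = rank((A - 3I)^(k+1))).

So m_A(x) = (x - 3)(x + 5)^2.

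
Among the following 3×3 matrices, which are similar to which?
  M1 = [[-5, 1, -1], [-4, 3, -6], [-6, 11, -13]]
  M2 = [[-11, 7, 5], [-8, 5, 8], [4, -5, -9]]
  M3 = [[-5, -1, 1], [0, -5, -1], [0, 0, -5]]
Characteristic polynomials: χ_{M1} = (x + 5)^3, χ_{M2} = (x + 5)^3, χ_{M3} = (x + 5)^3.

{M1, M2, M3}: invariant factors (x + 5)^3.

Matrices are similar if and only if their invariant-factor lists agree; the partition into similarity classes is {M1, M2, M3}.

1 class: {M1, M2, M3}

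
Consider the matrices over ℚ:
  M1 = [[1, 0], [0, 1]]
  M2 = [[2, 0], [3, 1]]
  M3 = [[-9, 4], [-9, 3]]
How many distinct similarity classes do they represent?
Characteristic polynomials: χ_{M1} = (x - 1)^2, χ_{M2} = (x - 2)(x - 1), χ_{M3} = (x + 3)^2.

{M1}: invariant factors x - 1, x - 1.

{M2}: invariant factors (x - 2)(x - 1).

{M3}: invariant factors (x + 3)^2.

Matrices are similar if and only if their invariant-factor lists agree; the partition into similarity classes is {M1}, {M2}, {M3}.

3 classes: {M1}, {M2}, {M3}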